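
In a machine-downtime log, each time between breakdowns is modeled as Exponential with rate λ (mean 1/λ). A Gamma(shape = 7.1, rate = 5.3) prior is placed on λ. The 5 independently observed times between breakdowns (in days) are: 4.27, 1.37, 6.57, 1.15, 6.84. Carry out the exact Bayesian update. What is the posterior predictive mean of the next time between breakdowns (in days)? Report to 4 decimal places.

With a Gamma(shape α, rate β) prior on the exponential rate λ, the posterior after n observations with total T = Σxᵢ is Gamma(α+n, β+T).
Sum of observations T = 20.20 days; n = 5.
Posterior: Gamma(7.1+5, 5.3+20.20) = Gamma(12.1, 25.50).
The predictive distribution for the next observation is Lomax; its mean is β/(α−1) = 25.50/11.1 = 2.2973.

2.2973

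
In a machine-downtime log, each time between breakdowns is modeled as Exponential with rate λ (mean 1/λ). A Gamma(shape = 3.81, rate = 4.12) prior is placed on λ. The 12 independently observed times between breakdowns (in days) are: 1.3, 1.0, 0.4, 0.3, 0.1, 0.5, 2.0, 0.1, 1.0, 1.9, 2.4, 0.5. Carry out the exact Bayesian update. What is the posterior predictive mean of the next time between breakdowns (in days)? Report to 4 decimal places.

1.0547

With a Gamma(shape α, rate β) prior on the exponential rate λ, the posterior after n observations with total T = Σxᵢ is Gamma(α+n, β+T).
Sum of observations T = 11.5 days; n = 12.
Posterior: Gamma(3.81+12, 4.12+11.5) = Gamma(15.81, 15.62).
The predictive distribution for the next observation is Lomax; its mean is β/(α−1) = 15.62/14.81 = 1.0547.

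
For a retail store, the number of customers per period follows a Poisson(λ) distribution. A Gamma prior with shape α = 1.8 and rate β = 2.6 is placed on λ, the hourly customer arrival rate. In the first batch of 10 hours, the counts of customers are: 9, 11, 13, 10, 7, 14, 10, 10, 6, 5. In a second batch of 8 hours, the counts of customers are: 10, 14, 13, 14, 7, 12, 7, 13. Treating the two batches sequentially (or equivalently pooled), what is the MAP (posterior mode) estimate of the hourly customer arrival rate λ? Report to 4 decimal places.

With a Gamma(shape α, rate β) prior, the Poisson likelihood is conjugate: the posterior is Gamma(α + ΣXᵢ, β + n).
Batch 1: sum of counts S = 95 over n = 10 hours.
After batch 1: Gamma(α+S, β+n) = Gamma(1.8+95, 2.6+10) = Gamma(96.8, 12.6).
Batch 2: sum of counts S = 90 over n = 8 hours.
After batch 2: Gamma(α+S, β+n) = Gamma(96.8+90, 12.6+8) = Gamma(186.8, 20.6).
Mode of Gamma(α,β) for α≥1 is (α−1)/β = 185.8/20.6 = 9.0194.

9.0194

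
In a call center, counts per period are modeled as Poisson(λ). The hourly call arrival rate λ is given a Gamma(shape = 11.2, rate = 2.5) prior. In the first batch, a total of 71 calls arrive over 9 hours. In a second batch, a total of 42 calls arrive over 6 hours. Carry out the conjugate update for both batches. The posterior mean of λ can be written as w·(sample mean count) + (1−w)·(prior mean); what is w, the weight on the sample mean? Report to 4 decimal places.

0.8571

With a Gamma(shape α, rate β) prior, the Poisson likelihood is conjugate: the posterior is Gamma(α + ΣXᵢ, β + n).
Total number of hours: n = 9 + 6 = 15.
Posterior mean = (α₀+S)/(β₀+n) = [n/(β₀+n)]·(S/n) + [β₀/(β₀+n)]·(α₀/β₀), so only n and β₀ enter the weight.
Weight on data w = n/(β₀+n) = 15/(2.5+15) = 15/17.5 = 0.8571.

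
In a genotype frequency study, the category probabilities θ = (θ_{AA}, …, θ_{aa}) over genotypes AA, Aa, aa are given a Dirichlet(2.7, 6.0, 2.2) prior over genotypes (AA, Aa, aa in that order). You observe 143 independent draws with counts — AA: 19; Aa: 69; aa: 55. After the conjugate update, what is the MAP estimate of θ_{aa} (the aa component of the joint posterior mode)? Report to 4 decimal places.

The Dirichlet prior is conjugate to the Multinomial likelihood: each posterior αⱼ = prior αⱼ + observed count nⱼ.
Posterior concentration: (21.7, 75.0, 57.2), total = 153.9.
Joint mode component: (α_{aa}−1)/(Σα−K) = 56.2/150.9 = 0.3724.

0.3724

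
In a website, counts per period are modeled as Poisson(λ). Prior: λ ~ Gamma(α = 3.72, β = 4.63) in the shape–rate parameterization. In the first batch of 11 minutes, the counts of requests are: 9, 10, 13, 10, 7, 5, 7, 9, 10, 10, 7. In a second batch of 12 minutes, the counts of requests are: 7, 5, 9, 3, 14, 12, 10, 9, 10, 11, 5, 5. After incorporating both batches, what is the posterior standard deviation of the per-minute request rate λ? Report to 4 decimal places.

With a Gamma(shape α, rate β) prior, the Poisson likelihood is conjugate: the posterior is Gamma(α + ΣXᵢ, β + n).
Batch 1: sum of counts S = 97 over n = 11 minutes.
After batch 1: Gamma(α+S, β+n) = Gamma(3.72+97, 4.63+11) = Gamma(100.72, 15.63).
Batch 2: sum of counts S = 100 over n = 12 minutes.
After batch 2: Gamma(α+S, β+n) = Gamma(100.72+100, 15.63+12) = Gamma(200.72, 27.63).
SD = √α/β = √200.72/27.63 = 0.5128.

0.5128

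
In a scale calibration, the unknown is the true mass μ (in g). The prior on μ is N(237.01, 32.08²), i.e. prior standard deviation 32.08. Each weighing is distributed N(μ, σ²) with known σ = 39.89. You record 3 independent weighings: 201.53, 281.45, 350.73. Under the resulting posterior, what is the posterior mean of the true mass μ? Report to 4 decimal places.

For Normal data with known variance σ², a Normal(μ₀, σ₀²) prior on μ is conjugate. Posterior precision = 1/σ₀² + n/σ²; posterior mean is the precision-weighted average of μ₀ and x̄.
Σxᵢ = 201.53 + 281.45 + 350.73 = 833.71, so n·x̄ = 833.71.
σ₀² = 32.08² = 1029.1264, σ² = 39.89² = 1591.2121; σ² + n·σ₀² = 1591.2121 + 3·1029.1264 = 4678.5913.
Posterior mean = (μ₀/σ₀² + n·x̄/σ²)/(1/σ₀² + n/σ²) = (σ²·μ₀ + σ₀²·n·x̄)/(σ² + n·σ₀²) = (1591.2121·237.01 + 1029.1264·833.71)/4678.5913 = 1235126.150765/4678.5913 = 263.9953.

263.9953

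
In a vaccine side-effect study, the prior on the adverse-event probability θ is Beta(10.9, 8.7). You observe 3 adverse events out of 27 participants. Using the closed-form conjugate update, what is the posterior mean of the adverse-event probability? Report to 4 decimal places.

0.2983

The Beta prior is conjugate to a Binomial/Bernoulli likelihood; the update adds successes to α and failures to β.
Posterior: Beta(α+k, β+n−k) = Beta(10.9+3, 8.7+24) = Beta(13.9, 32.7).
Posterior mean = α/(α+β) = 13.9/46.6 = 0.2983.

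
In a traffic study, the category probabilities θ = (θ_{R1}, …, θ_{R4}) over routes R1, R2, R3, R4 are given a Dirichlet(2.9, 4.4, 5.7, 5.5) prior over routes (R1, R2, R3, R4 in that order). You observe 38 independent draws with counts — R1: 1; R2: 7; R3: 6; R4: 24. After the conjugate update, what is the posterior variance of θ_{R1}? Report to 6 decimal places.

0.001118

The Dirichlet prior is conjugate to the Multinomial likelihood: each posterior αⱼ = prior αⱼ + observed count nⱼ.
Posterior concentration: (3.9, 11.4, 11.7, 29.5), total = 56.5.
Var[θ_j] = α_j(Σα−α_j)/((Σα)²(Σα+1)) = 3.9·52.6/(56.5²·57.5) = 0.001118.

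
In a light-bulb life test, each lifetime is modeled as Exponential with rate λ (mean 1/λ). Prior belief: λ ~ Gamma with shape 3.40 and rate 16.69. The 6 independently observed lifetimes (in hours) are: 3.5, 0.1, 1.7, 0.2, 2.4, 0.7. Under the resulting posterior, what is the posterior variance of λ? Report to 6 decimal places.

With a Gamma(shape α, rate β) prior on the exponential rate λ, the posterior after n observations with total T = Σxᵢ is Gamma(α+n, β+T).
Sum of observations T = 8.6 hours; n = 6.
Posterior: Gamma(3.40+6, 16.69+8.6) = Gamma(9.40, 25.29).
Var = α/β² = 0.014697.

0.014697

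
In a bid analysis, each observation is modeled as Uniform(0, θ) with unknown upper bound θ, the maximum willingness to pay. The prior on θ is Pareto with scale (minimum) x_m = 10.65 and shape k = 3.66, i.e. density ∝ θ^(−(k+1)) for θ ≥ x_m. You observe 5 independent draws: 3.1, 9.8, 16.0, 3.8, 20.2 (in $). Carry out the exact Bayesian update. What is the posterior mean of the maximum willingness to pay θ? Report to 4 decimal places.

A Pareto(scale x_m, shape k) prior on the upper bound θ of Uniform(0, θ) is conjugate: posterior is Pareto(max(x_m, max xᵢ), k + n).
Sample maximum = 20.2; prior scale x_m = 10.65 → posterior scale = max = 20.20.
Posterior shape = 3.66 + 5 = 8.66.
E[θ|data] = k·x_m/(k−1) = 8.66·20.20/7.66 = 22.8371.

22.8371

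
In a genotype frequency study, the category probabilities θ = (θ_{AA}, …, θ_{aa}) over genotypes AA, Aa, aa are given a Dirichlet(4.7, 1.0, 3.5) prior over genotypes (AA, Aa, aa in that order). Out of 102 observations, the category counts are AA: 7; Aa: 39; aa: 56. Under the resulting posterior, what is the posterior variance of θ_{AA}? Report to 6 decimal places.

0.000839

The Dirichlet prior is conjugate to the Multinomial likelihood: each posterior αⱼ = prior αⱼ + observed count nⱼ.
Posterior concentration: (11.7, 40.0, 59.5), total = 111.2.
Var[θ_j] = α_j(Σα−α_j)/((Σα)²(Σα+1)) = 11.7·99.5/(111.2²·112.2) = 0.000839.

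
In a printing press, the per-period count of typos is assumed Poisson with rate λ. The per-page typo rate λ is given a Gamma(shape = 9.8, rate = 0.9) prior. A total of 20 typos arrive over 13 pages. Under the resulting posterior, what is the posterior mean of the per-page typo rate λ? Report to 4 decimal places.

2.1439

With a Gamma(shape α, rate β) prior, the Poisson likelihood is conjugate: the posterior is Gamma(α + ΣXᵢ, β + n).
Posterior: Gamma(α+S, β+n) = Gamma(9.8+20, 0.9+13) = Gamma(29.8, 13.9).
Posterior mean = α/β = 29.8/13.9 = 2.1439.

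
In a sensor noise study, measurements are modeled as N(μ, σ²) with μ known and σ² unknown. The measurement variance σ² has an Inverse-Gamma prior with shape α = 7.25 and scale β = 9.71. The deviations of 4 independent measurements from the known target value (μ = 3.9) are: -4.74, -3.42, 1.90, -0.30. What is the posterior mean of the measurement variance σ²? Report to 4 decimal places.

3.4718

With known mean μ and an Inverse-Gamma(α, β) prior on σ², the Normal likelihood is conjugate: posterior is Inv-Gamma(α + n/2, β + Σ(xᵢ−μ)²/2).
Σ(xᵢ−μ)² = (-4.74)² + (-3.42)² + (1.90)² + (-0.30)² = 37.8640.
Posterior: Inv-Gamma(7.25 + 4/2, 9.71 + 37.8640/2) = Inv-Gamma(9.25, 28.64200).
E[σ²|data] = β/(α−1) = 28.64200/8.25 = 3.4718.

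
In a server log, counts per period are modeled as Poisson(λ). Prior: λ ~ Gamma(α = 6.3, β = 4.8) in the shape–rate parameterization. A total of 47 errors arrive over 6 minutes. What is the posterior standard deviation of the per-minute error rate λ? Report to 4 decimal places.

With a Gamma(shape α, rate β) prior, the Poisson likelihood is conjugate: the posterior is Gamma(α + ΣXᵢ, β + n).
Posterior: Gamma(α+S, β+n) = Gamma(6.3+47, 4.8+6) = Gamma(53.3, 10.8).
SD = √α/β = √53.3/10.8 = 0.6760.

0.6760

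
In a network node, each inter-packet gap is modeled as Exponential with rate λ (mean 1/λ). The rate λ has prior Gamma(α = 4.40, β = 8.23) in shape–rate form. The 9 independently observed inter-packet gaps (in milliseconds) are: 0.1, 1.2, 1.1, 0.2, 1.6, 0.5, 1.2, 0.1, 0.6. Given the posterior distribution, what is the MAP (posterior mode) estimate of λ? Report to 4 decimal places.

0.8361

With a Gamma(shape α, rate β) prior on the exponential rate λ, the posterior after n observations with total T = Σxᵢ is Gamma(α+n, β+T).
Sum of observations T = 6.6 milliseconds; n = 9.
Posterior: Gamma(4.40+9, 8.23+6.6) = Gamma(13.40, 14.83).
Mode = (α−1)/β = 0.8361.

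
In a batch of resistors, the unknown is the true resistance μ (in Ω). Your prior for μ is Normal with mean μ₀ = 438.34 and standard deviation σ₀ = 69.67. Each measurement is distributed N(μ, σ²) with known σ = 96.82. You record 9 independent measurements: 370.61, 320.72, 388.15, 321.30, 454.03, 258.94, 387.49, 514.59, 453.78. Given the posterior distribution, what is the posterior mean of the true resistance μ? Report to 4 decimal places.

394.8454

For Normal data with known variance σ², a Normal(μ₀, σ₀²) prior on μ is conjugate. Posterior precision = 1/σ₀² + n/σ²; posterior mean is the precision-weighted average of μ₀ and x̄.
Σxᵢ = 370.61 + 320.72 + 388.15 + 321.30 + 454.03 + 258.94 + 387.49 + 514.59 + 453.78 = 3469.61, so n·x̄ = 3469.61.
σ₀² = 69.67² = 4853.9089, σ² = 96.82² = 9374.1124; σ² + n·σ₀² = 9374.1124 + 9·4853.9089 = 53059.2925.
Posterior mean = (μ₀/σ₀² + n·x̄/σ²)/(1/σ₀² + n/σ²) = (σ²·μ₀ + σ₀²·n·x̄)/(σ² + n·σ₀²) = (9374.1124·438.34 + 4853.9089·3469.61)/53059.2925 = 20950219.287945/53059.2925 = 394.8454.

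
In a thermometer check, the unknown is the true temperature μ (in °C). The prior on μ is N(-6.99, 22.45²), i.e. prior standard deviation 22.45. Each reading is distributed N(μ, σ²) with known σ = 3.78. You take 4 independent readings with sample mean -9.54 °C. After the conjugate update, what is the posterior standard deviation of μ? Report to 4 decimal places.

For Normal data with known variance σ², a Normal(μ₀, σ₀²) prior on μ is conjugate. Posterior precision = 1/σ₀² + n/σ²; posterior mean is the precision-weighted average of μ₀ and x̄.
σ₀² = 22.45² = 504.0025, σ² = 3.78² = 14.2884; σ² + n·σ₀² = 14.2884 + 4·504.0025 = 2030.2984.
Posterior precision = 1/σ₀² + n/σ² = 1/504.0025 + 4/14.2884 = (σ² + n·σ₀²)/(σ₀²σ²) = 2030.2984/(504.0025·14.2884); posterior variance σₙ² = σ₀²σ²/(σ² + n·σ₀²) = 504.0025·14.2884/2030.2984 = 3.546961.
Posterior SD = √σₙ² = √(504.0025·14.2884/2030.2984) = 1.8833.

1.8833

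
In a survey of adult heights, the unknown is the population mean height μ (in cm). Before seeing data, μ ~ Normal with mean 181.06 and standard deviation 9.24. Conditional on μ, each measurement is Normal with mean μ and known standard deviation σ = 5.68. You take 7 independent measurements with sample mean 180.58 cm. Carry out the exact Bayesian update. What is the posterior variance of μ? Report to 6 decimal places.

4.372856

For Normal data with known variance σ², a Normal(μ₀, σ₀²) prior on μ is conjugate. Posterior precision = 1/σ₀² + n/σ²; posterior mean is the precision-weighted average of μ₀ and x̄.
σ₀² = 9.24² = 85.3776, σ² = 5.68² = 32.2624; σ² + n·σ₀² = 32.2624 + 7·85.3776 = 629.9056.
Posterior precision = 1/σ₀² + n/σ² = 1/85.3776 + 7/32.2624 = (σ² + n·σ₀²)/(σ₀²σ²) = 629.9056/(85.3776·32.2624); posterior variance σₙ² = σ₀²σ²/(σ² + n·σ₀²) = 85.3776·32.2624/629.9056 = 4.372856.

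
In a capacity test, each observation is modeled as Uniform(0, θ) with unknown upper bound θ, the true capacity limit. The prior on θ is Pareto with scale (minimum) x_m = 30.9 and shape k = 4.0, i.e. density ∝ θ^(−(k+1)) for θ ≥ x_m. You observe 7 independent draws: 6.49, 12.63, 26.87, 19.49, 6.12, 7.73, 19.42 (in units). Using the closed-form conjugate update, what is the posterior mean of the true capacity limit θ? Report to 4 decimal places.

33.9900

A Pareto(scale x_m, shape k) prior on the upper bound θ of Uniform(0, θ) is conjugate: posterior is Pareto(max(x_m, max xᵢ), k + n).
Sample maximum = 26.87; prior scale x_m = 30.9 → posterior scale = max = 30.90.
Posterior shape = 4.0 + 7 = 11.0.
E[θ|data] = k·x_m/(k−1) = 11.0·30.90/10.0 = 33.9900.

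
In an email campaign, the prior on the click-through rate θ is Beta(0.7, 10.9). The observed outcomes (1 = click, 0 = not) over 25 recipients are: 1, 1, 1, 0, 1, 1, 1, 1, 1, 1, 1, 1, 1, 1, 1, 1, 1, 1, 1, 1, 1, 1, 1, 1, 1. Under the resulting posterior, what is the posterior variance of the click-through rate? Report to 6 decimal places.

0.005836

The Beta prior is conjugate to a Binomial/Bernoulli likelihood; the update adds successes to α and failures to β.
Posterior: Beta(α+k, β+n−k) = Beta(0.7+24, 10.9+1) = Beta(24.7, 11.9).
Var = αβ/((α+β)²(α+β+1)) = 24.7·11.9/(36.6²·37.6) = 0.005836.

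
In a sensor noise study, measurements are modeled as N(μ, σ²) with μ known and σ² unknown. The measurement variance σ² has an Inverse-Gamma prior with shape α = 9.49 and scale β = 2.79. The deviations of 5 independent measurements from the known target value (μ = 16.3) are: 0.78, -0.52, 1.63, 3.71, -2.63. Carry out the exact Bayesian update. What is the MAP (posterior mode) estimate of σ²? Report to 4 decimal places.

With known mean μ and an Inverse-Gamma(α, β) prior on σ², the Normal likelihood is conjugate: posterior is Inv-Gamma(α + n/2, β + Σ(xᵢ−μ)²/2).
Σ(xᵢ−μ)² = (0.78)² + (-0.52)² + (1.63)² + (3.71)² + (-2.63)² = 24.2167.
Posterior: Inv-Gamma(9.49 + 5/2, 2.79 + 24.2167/2) = Inv-Gamma(11.99, 14.89835).
Mode = β/(α+1) = 14.89835/12.99 = 1.1469.

1.1469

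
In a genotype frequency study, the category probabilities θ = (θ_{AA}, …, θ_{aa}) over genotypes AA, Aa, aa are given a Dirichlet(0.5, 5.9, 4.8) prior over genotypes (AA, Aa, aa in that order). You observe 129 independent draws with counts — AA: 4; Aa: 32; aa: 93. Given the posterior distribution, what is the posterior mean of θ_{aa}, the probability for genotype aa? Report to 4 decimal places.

0.6976

The Dirichlet prior is conjugate to the Multinomial likelihood: each posterior αⱼ = prior αⱼ + observed count nⱼ.
Posterior concentration: (4.5, 37.9, 97.8), total = 140.2.
E[θ_{aa}|data] = α_{aa}/Σα = 97.8/140.2 = 0.6976.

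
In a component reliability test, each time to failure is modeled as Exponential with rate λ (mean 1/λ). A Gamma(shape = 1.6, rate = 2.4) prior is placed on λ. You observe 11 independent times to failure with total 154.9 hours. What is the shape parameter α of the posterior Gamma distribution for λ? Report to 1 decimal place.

12.6

With a Gamma(shape α, rate β) prior on the exponential rate λ, the posterior after n observations with total T = Σxᵢ is Gamma(α+n, β+T).
Posterior: Gamma(1.6+11, 2.4+154.9) = Gamma(12.6, 157.3).
Posterior α = 12.6.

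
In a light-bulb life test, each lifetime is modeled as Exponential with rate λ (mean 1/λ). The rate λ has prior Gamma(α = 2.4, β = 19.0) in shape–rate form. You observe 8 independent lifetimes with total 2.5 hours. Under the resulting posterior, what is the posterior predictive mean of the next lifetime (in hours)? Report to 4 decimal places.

With a Gamma(shape α, rate β) prior on the exponential rate λ, the posterior after n observations with total T = Σxᵢ is Gamma(α+n, β+T).
Posterior: Gamma(2.4+8, 19.0+2.5) = Gamma(10.4, 21.5).
The predictive distribution for the next observation is Lomax; its mean is β/(α−1) = 21.5/9.4 = 2.2872.

2.2872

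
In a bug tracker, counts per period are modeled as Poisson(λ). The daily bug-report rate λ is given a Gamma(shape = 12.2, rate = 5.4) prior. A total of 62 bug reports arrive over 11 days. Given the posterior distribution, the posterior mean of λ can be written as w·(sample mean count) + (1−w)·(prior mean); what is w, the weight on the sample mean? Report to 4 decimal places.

0.6707

With a Gamma(shape α, rate β) prior, the Poisson likelihood is conjugate: the posterior is Gamma(α + ΣXᵢ, β + n).
Posterior mean = (α₀+S)/(β₀+n) = [n/(β₀+n)]·(S/n) + [β₀/(β₀+n)]·(α₀/β₀), so only n and β₀ enter the weight.
Weight on data w = n/(β₀+n) = 11/(5.4+11) = 11/16.4 = 0.6707.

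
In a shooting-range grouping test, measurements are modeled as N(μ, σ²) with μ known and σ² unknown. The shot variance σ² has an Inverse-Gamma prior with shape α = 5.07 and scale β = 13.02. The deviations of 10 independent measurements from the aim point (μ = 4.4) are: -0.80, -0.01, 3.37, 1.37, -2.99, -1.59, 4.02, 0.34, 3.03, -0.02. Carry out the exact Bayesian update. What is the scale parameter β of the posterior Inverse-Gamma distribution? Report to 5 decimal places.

38.41970

With known mean μ and an Inverse-Gamma(α, β) prior on σ², the Normal likelihood is conjugate: posterior is Inv-Gamma(α + n/2, β + Σ(xᵢ−μ)²/2).
Σ(xᵢ−μ)² = (-0.80)² + (-0.01)² + (3.37)² + (1.37)² + (-2.99)² + (-1.59)² + (4.02)² + (0.34)² + (3.03)² + (-0.02)² = 50.7994.
Posterior: Inv-Gamma(5.07 + 10/2, 13.02 + 50.7994/2) = Inv-Gamma(10.07, 38.41970).
Posterior β = 38.41970.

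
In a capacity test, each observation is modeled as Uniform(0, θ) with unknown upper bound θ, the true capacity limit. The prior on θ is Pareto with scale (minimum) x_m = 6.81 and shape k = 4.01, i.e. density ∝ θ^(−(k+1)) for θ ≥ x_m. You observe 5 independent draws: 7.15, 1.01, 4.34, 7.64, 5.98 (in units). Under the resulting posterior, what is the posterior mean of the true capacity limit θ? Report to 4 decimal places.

A Pareto(scale x_m, shape k) prior on the upper bound θ of Uniform(0, θ) is conjugate: posterior is Pareto(max(x_m, max xᵢ), k + n).
Sample maximum = 7.64; prior scale x_m = 6.81 → posterior scale = max = 7.64.
Posterior shape = 4.01 + 5 = 9.01.
E[θ|data] = k·x_m/(k−1) = 9.01·7.64/8.01 = 8.5938.

8.5938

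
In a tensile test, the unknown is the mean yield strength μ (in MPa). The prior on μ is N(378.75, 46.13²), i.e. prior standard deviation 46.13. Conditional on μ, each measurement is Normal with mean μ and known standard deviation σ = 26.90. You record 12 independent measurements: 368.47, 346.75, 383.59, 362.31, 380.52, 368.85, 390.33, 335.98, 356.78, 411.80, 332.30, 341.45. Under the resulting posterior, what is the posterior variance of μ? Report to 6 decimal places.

58.639166

For Normal data with known variance σ², a Normal(μ₀, σ₀²) prior on μ is conjugate. Posterior precision = 1/σ₀² + n/σ²; posterior mean is the precision-weighted average of μ₀ and x̄.
σ₀² = 46.13² = 2127.9769, σ² = 26.90² = 723.61; σ² + n·σ₀² = 723.61 + 12·2127.9769 = 26259.3328.
Posterior precision = 1/σ₀² + n/σ² = 1/2127.9769 + 12/723.61 = (σ² + n·σ₀²)/(σ₀²σ²) = 26259.3328/(2127.9769·723.61); posterior variance σₙ² = σ₀²σ²/(σ² + n·σ₀²) = 2127.9769·723.61/26259.3328 = 58.639166.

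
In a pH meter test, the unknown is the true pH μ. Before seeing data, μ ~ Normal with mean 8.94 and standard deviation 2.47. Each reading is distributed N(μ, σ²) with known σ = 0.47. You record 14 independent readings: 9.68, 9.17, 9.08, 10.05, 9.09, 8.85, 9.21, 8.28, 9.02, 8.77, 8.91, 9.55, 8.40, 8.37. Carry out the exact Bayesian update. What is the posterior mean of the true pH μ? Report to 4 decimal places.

For Normal data with known variance σ², a Normal(μ₀, σ₀²) prior on μ is conjugate. Posterior precision = 1/σ₀² + n/σ²; posterior mean is the precision-weighted average of μ₀ and x̄.
Σxᵢ = 9.68 + 9.17 + 9.08 + 10.05 + 9.09 + 8.85 + 9.21 + 8.28 + 9.02 + 8.77 + 8.91 + 9.55 + 8.40 + 8.37 = 126.43, so n·x̄ = 126.43.
σ₀² = 2.47² = 6.1009, σ² = 0.47² = 0.2209; σ² + n·σ₀² = 0.2209 + 14·6.1009 = 85.6335.
Posterior mean = (μ₀/σ₀² + n·x̄/σ²)/(1/σ₀² + n/σ²) = (σ²·μ₀ + σ₀²·n·x̄)/(σ² + n·σ₀²) = (0.2209·8.94 + 6.1009·126.43)/85.6335 = 773.311633/85.6335 = 9.0305.

9.0305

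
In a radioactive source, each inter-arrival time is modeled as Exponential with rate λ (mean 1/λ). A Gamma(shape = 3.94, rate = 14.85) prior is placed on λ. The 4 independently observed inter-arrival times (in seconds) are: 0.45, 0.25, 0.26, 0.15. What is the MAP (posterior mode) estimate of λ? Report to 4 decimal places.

0.4348

With a Gamma(shape α, rate β) prior on the exponential rate λ, the posterior after n observations with total T = Σxᵢ is Gamma(α+n, β+T).
Sum of observations T = 1.11 seconds; n = 4.
Posterior: Gamma(3.94+4, 14.85+1.11) = Gamma(7.94, 15.96).
Mode = (α−1)/β = 0.4348.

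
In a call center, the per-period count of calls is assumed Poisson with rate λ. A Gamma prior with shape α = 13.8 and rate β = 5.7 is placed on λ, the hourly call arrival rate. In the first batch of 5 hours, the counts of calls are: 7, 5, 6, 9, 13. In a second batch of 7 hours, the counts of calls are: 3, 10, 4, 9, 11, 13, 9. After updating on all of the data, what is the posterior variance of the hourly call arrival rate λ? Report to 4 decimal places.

With a Gamma(shape α, rate β) prior, the Poisson likelihood is conjugate: the posterior is Gamma(α + ΣXᵢ, β + n).
Batch 1: sum of counts S = 40 over n = 5 hours.
After batch 1: Gamma(α+S, β+n) = Gamma(13.8+40, 5.7+5) = Gamma(53.8, 10.7).
Batch 2: sum of counts S = 59 over n = 7 hours.
After batch 2: Gamma(α+S, β+n) = Gamma(53.8+59, 10.7+7) = Gamma(112.8, 17.7).
Var = α/β² = 112.8/17.7² = 0.3600.

0.3600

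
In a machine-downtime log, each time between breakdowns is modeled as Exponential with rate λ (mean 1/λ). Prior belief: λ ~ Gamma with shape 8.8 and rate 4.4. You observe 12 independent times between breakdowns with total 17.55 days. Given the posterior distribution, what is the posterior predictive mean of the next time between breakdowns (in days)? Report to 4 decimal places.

1.1086

With a Gamma(shape α, rate β) prior on the exponential rate λ, the posterior after n observations with total T = Σxᵢ is Gamma(α+n, β+T).
Posterior: Gamma(8.8+12, 4.4+17.55) = Gamma(20.8, 21.95).
The predictive distribution for the next observation is Lomax; its mean is β/(α−1) = 21.95/19.8 = 1.1086.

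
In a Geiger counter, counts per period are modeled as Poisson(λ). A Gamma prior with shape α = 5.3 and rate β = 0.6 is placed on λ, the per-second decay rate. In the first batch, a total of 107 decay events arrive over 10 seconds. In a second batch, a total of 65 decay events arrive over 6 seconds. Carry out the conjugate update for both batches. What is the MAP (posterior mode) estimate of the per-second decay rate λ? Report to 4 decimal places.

With a Gamma(shape α, rate β) prior, the Poisson likelihood is conjugate: the posterior is Gamma(α + ΣXᵢ, β + n).
After batch 1: Gamma(α+S, β+n) = Gamma(5.3+107, 0.6+10) = Gamma(112.3, 10.6).
After batch 2: Gamma(α+S, β+n) = Gamma(112.3+65, 10.6+6) = Gamma(177.3, 16.6).
Mode of Gamma(α,β) for α≥1 is (α−1)/β = 176.3/16.6 = 10.6205.

10.6205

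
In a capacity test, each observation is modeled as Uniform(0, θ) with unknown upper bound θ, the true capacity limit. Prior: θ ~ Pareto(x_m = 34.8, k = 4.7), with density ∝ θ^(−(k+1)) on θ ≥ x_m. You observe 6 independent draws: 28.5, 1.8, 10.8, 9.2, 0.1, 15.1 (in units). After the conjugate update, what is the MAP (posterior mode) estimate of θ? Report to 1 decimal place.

A Pareto(scale x_m, shape k) prior on the upper bound θ of Uniform(0, θ) is conjugate: posterior is Pareto(max(x_m, max xᵢ), k + n).
Sample maximum = 28.5; prior scale x_m = 34.8 → posterior scale = max = 34.8.
Posterior shape = 4.7 + 6 = 10.7.
The Pareto density is decreasing on [x_m, ∞), so the mode is x_m = 34.8.

34.8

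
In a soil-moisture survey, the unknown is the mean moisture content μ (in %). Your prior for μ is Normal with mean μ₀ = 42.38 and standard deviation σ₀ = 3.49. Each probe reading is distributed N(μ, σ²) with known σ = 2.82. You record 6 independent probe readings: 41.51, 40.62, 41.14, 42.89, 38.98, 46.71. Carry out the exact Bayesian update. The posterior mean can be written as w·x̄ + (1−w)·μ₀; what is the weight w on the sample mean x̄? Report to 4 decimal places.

For Normal data with known variance σ², a Normal(μ₀, σ₀²) prior on μ is conjugate. Posterior precision = 1/σ₀² + n/σ²; posterior mean is the precision-weighted average of μ₀ and x̄.
σ₀² = 3.49² = 12.1801, σ² = 2.82² = 7.9524. Prior precision 1/σ₀² = 1/12.1801; data precision n/σ² = 6/7.9524.
w = (n/σ²)/(1/σ₀² + n/σ²) = n·σ₀²/(σ² + n·σ₀²) = 6·12.1801/(7.9524 + 6·12.1801) = 73.0806/81.033 = 0.9019.

0.9019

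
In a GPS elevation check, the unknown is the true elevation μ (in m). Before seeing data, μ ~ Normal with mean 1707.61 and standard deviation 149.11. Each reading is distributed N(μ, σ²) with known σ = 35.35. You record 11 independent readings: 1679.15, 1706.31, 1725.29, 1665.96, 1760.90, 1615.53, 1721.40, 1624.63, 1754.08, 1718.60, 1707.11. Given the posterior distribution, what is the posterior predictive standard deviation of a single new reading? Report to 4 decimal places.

For Normal data with known variance σ², a Normal(μ₀, σ₀²) prior on μ is conjugate. Posterior precision = 1/σ₀² + n/σ²; posterior mean is the precision-weighted average of μ₀ and x̄.
σ₀² = 149.11² = 22233.7921, σ² = 35.35² = 1249.6225; σ² + n·σ₀² = 1249.6225 + 11·22233.7921 = 245821.3356.
Posterior precision = 1/σ₀² + n/σ² = 1/22233.7921 + 11/1249.6225 = (σ² + n·σ₀²)/(σ₀²σ²) = 245821.3356/(22233.7921·1249.6225); posterior variance σₙ² = σ₀²σ²/(σ² + n·σ₀²) = 22233.7921·1249.6225/245821.3356 = 113.024554.
Predictive variance for one new observation = σₙ² + σ² = 22233.7921·1249.6225/245821.3356 + 1249.6225 = σ²·(σ₀² + 245821.3356)/245821.3356 = 1249.6225·268055.1277/245821.3356 = 1362.647054; SD = √(1249.6225·268055.1277/245821.3356) = 36.9140.

36.9140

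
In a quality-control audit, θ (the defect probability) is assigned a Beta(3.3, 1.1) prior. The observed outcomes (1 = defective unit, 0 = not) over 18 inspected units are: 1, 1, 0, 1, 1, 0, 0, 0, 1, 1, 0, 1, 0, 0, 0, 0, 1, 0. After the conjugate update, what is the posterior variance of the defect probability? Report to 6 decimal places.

0.010683

The Beta prior is conjugate to a Binomial/Bernoulli likelihood; the update adds successes to α and failures to β.
Posterior: Beta(α+k, β+n−k) = Beta(3.3+8, 1.1+10) = Beta(11.3, 11.1).
Var = αβ/((α+β)²(α+β+1)) = 11.3·11.1/(22.4²·23.4) = 0.010683.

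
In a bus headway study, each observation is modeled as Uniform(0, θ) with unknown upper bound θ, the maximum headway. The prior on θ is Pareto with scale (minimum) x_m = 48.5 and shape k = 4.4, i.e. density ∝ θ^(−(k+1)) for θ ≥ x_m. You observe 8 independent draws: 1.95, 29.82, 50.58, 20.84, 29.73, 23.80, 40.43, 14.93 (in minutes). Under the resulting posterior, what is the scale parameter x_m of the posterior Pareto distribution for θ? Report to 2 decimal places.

50.58

A Pareto(scale x_m, shape k) prior on the upper bound θ of Uniform(0, θ) is conjugate: posterior is Pareto(max(x_m, max xᵢ), k + n).
Sample maximum = 50.58; prior scale x_m = 48.5 → posterior scale = max = 50.58.
Posterior shape = 4.4 + 8 = 12.4.
Posterior scale x_m = 50.58.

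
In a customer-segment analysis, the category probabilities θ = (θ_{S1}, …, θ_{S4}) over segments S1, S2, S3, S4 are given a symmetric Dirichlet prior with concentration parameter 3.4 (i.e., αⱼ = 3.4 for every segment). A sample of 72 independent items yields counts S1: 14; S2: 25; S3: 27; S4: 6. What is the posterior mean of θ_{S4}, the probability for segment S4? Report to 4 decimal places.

The Dirichlet prior is conjugate to the Multinomial likelihood: each posterior αⱼ = prior αⱼ + observed count nⱼ.
Posterior concentration: (17.4, 28.4, 30.4, 9.4), total = 85.6.
E[θ_{S4}|data] = α_{S4}/Σα = 9.4/85.6 = 0.1098.

0.1098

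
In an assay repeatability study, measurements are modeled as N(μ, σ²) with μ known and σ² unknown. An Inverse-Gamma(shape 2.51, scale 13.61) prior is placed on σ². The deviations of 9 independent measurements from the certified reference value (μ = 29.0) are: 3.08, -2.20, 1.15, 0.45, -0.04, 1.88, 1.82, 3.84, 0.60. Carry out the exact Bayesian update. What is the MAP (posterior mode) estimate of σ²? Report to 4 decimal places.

4.0590

With known mean μ and an Inverse-Gamma(α, β) prior on σ², the Normal likelihood is conjugate: posterior is Inv-Gamma(α + n/2, β + Σ(xᵢ−μ)²/2).
Σ(xᵢ−μ)² = (3.08)² + (-2.20)² + (1.15)² + (0.45)² + (-0.04)² + (1.88)² + (1.82)² + (3.84)² + (0.60)² = 37.8054.
Posterior: Inv-Gamma(2.51 + 9/2, 13.61 + 37.8054/2) = Inv-Gamma(7.01, 32.51270).
Mode = β/(α+1) = 32.51270/8.01 = 4.0590.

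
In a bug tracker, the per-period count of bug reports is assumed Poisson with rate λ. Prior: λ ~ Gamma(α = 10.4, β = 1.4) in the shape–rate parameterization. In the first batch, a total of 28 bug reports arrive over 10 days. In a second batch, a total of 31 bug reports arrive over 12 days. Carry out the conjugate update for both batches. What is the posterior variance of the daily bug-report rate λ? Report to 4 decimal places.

With a Gamma(shape α, rate β) prior, the Poisson likelihood is conjugate: the posterior is Gamma(α + ΣXᵢ, β + n).
After batch 1: Gamma(α+S, β+n) = Gamma(10.4+28, 1.4+10) = Gamma(38.4, 11.4).
After batch 2: Gamma(α+S, β+n) = Gamma(38.4+31, 11.4+12) = Gamma(69.4, 23.4).
Var = α/β² = 69.4/23.4² = 0.1267.

0.1267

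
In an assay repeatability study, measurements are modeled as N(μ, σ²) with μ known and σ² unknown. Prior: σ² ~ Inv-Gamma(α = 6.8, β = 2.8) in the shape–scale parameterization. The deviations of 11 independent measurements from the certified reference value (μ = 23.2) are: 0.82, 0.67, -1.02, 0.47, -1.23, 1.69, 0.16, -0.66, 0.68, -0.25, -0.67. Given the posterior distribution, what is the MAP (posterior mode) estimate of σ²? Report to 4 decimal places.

0.5183

With known mean μ and an Inverse-Gamma(α, β) prior on σ², the Normal likelihood is conjugate: posterior is Inv-Gamma(α + n/2, β + Σ(xᵢ−μ)²/2).
Σ(xᵢ−μ)² = (0.82)² + (0.67)² + (-1.02)² + (0.47)² + (-1.23)² + (1.69)² + (0.16)² + (-0.66)² + (0.68)² + (-0.25)² + (-0.67)² = 8.1866.
Posterior: Inv-Gamma(6.8 + 11/2, 2.8 + 8.1866/2) = Inv-Gamma(12.30, 6.89330).
Mode = β/(α+1) = 6.89330/13.30 = 0.5183.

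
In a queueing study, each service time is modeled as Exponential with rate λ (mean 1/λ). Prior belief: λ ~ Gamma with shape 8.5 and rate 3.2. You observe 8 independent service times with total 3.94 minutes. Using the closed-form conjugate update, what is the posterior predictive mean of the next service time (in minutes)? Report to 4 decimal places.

0.4606

With a Gamma(shape α, rate β) prior on the exponential rate λ, the posterior after n observations with total T = Σxᵢ is Gamma(α+n, β+T).
Posterior: Gamma(8.5+8, 3.2+3.94) = Gamma(16.5, 7.14).
The predictive distribution for the next observation is Lomax; its mean is β/(α−1) = 7.14/15.5 = 0.4606.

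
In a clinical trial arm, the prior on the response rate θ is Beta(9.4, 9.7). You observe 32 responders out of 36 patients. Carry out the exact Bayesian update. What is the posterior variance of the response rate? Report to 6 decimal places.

The Beta prior is conjugate to a Binomial/Bernoulli likelihood; the update adds successes to α and failures to β.
Posterior: Beta(α+k, β+n−k) = Beta(9.4+32, 9.7+4) = Beta(41.4, 13.7).
Var = αβ/((α+β)²(α+β+1)) = 41.4·13.7/(55.1²·56.1) = 0.003330.

0.003330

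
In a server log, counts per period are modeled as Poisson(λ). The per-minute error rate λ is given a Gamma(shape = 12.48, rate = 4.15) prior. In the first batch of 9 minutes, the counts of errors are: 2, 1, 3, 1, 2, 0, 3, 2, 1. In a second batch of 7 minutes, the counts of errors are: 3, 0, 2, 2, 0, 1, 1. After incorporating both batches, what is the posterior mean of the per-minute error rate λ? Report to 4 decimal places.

With a Gamma(shape α, rate β) prior, the Poisson likelihood is conjugate: the posterior is Gamma(α + ΣXᵢ, β + n).
Batch 1: sum of counts S = 15 over n = 9 minutes.
After batch 1: Gamma(α+S, β+n) = Gamma(12.48+15, 4.15+9) = Gamma(27.48, 13.15).
Batch 2: sum of counts S = 9 over n = 7 minutes.
After batch 2: Gamma(α+S, β+n) = Gamma(27.48+9, 13.15+7) = Gamma(36.48, 20.15).
Posterior mean = α/β = 36.48/20.15 = 1.8104.

1.8104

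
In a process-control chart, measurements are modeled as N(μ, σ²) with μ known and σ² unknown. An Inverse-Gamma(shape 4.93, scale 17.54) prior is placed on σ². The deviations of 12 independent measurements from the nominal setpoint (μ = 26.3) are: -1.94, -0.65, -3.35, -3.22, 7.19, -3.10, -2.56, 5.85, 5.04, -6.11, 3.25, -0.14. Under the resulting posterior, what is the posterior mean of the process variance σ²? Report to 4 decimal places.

11.8960

With known mean μ and an Inverse-Gamma(α, β) prior on σ², the Normal likelihood is conjugate: posterior is Inv-Gamma(α + n/2, β + Σ(xᵢ−μ)²/2).
Σ(xᵢ−μ)² = (-1.94)² + (-0.65)² + (-3.35)² + (-3.22)² + (7.19)² + (-3.10)² + (-2.56)² + (5.85)² + (5.04)² + (-6.11)² + (3.25)² + (-0.14)² = 201.1750.
Posterior: Inv-Gamma(4.93 + 12/2, 17.54 + 201.1750/2) = Inv-Gamma(10.93, 118.12750).
E[σ²|data] = β/(α−1) = 118.12750/9.93 = 11.8960.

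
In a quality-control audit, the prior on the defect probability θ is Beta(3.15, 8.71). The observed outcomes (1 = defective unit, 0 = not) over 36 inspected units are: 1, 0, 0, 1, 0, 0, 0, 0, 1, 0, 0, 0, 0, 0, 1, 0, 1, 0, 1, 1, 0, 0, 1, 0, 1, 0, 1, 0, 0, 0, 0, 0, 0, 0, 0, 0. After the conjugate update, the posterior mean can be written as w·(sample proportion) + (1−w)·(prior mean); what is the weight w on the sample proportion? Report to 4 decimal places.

0.7522

The Beta prior is conjugate to a Binomial/Bernoulli likelihood; the update adds successes to α and failures to β.
Posterior mean = (α₀+k)/(α₀+β₀+n) = [n/(α₀+β₀+n)]·(k/n) + [(α₀+β₀)/(α₀+β₀+n)]·α₀/(α₀+β₀), so only n and the prior enter the weight.
The weight on the data is w = n/(α₀+β₀+n) = 36/(3.15+8.71+36) = 36/47.86 = 0.7522.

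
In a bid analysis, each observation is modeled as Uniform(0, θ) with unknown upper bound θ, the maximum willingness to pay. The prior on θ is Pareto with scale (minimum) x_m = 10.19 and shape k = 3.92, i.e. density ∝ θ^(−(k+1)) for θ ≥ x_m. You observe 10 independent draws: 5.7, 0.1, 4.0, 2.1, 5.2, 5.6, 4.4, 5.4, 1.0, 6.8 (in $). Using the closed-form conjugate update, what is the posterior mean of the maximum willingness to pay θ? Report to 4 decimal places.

10.9787

A Pareto(scale x_m, shape k) prior on the upper bound θ of Uniform(0, θ) is conjugate: posterior is Pareto(max(x_m, max xᵢ), k + n).
Sample maximum = 6.8; prior scale x_m = 10.19 → posterior scale = max = 10.19.
Posterior shape = 3.92 + 10 = 13.92.
E[θ|data] = k·x_m/(k−1) = 13.92·10.19/12.92 = 10.9787.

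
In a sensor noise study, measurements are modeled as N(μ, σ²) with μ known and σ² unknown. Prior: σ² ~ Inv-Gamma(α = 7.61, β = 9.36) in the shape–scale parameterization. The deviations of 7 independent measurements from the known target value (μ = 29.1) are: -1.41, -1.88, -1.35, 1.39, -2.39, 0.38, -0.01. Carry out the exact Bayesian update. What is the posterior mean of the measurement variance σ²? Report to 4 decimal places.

1.6743

With known mean μ and an Inverse-Gamma(α, β) prior on σ², the Normal likelihood is conjugate: posterior is Inv-Gamma(α + n/2, β + Σ(xᵢ−μ)²/2).
Σ(xᵢ−μ)² = (-1.41)² + (-1.88)² + (-1.35)² + (1.39)² + (-2.39)² + (0.38)² + (-0.01)² = 15.1337.
Posterior: Inv-Gamma(7.61 + 7/2, 9.36 + 15.1337/2) = Inv-Gamma(11.11, 16.92685).
E[σ²|data] = β/(α−1) = 16.92685/10.11 = 1.6743.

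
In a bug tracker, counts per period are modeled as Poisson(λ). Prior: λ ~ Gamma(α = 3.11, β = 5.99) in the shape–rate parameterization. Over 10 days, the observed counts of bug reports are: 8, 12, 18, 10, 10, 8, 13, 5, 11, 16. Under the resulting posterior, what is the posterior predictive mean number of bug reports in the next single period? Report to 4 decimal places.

7.1363

With a Gamma(shape α, rate β) prior, the Poisson likelihood is conjugate: the posterior is Gamma(α + ΣXᵢ, β + n).
Sum of counts S = 111 over n = 10 days.
Posterior: Gamma(α+S, β+n) = Gamma(3.11+111, 5.99+10) = Gamma(114.11, 15.99).
The predictive distribution for one future period is NegBinom with mean α/β = 7.1363.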